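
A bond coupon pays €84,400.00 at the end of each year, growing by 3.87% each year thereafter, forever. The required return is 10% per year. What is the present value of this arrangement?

€1,376,835.24

Periodic rate r = 0.1 per year.
Growing perpetuity (Gordon): PV = PMT₁ / (r − g) = 84,400 / (r − 0.0387) = €1,376,835.24.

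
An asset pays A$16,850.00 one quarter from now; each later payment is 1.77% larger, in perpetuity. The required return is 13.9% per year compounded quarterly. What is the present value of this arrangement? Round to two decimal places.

A$988,269.79

Periodic rate r = 0.139/4 per quarter.
Growing perpetuity (Gordon): PV = PMT₁ / (r − g) = 16,850 / (r − 0.0177) = A$988,269.79.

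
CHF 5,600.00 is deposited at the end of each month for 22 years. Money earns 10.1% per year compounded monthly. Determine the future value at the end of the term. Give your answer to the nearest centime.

This is an ordinary annuity: 264 deposits of CHF 5,600.00 at the end of each month.
Periodic rate r = 0.101/12 per month; n is counted in months.
FV = PMT × [((1+r)^n − 1)/r] = 5,600 × [(1+r)^264 − 1] / r = CHF 5,416,169.14

CHF 5,416,169.14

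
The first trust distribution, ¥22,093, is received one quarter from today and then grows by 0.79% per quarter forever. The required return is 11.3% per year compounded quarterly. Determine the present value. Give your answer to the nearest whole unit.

Periodic rate r = 0.113/4 per quarter.
Growing perpetuity (Gordon): PV = PMT₁ / (r − g) = 22,093 / (r − 0.0079) = ¥1,085,651.

¥1,085,651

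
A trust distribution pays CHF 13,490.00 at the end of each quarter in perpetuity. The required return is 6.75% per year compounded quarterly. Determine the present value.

CHF 799,407.41

Periodic rate r = 0.0675/4 per quarter.
Level perpetuity: PV = PMT / r = 13,490 / (0.0675/4) = CHF 799,407.41.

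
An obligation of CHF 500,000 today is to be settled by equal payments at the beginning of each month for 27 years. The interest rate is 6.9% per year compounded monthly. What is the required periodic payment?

CHF 3,387.07

Level annuity due; solve PV = PMT × [(1 − (1+r)^−n)/r] × (1+r) for PMT.
Periodic rate r = 0.069/12 per month; n is counted in months.
With n = 324: PMT = 500,000 / ([(1 − (1+r)^−n)/r] × (1+r)) = CHF 3,387.07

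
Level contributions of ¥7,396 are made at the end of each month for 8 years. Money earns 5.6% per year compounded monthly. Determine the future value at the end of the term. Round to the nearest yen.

¥893,144

This is an ordinary annuity: 96 deposits of ¥7,396 at the end of each month.
Periodic rate r = 0.056/12 per month; n is counted in months.
FV = PMT × [((1+r)^n − 1)/r] = 7,396 × [(1+r)^96 − 1] / r = ¥893,144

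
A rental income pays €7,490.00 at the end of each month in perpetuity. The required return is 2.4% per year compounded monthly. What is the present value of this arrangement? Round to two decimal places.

€3,745,000.00

Periodic rate r = 0.024/12 per month.
Level perpetuity: PV = PMT / r = 7,490 / (0.024/12) = €3,745,000.00.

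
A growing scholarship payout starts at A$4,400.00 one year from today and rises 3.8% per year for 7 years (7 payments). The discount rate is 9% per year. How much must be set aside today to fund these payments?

Periodic rate r = 0.09 per year.
Growing ordinary annuity: PV = PMT₁ × [1 − ((1+g)/(1+r))^n] / (r − g) = 4,400 × [1 − ((1+0.038)/(1+r))^7] / (r − 0.038) = A$24,519.42.

A$24,519.42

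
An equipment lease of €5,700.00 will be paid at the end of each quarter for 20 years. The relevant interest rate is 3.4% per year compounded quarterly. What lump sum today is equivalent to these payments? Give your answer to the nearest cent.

This is an ordinary annuity: 80 payments of €5,700.00 at the end of each quarter.
Periodic rate r = 0.034/4 per quarter; n is counted in quarters.
PV = PMT × [(1 − (1+r)^−n)/r] = 5,700 × [1 − (1+r)^−80] / r = €329,879.14

€329,879.14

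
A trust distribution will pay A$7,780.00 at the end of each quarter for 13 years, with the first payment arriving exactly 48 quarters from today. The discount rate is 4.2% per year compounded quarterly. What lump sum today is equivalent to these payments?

A$190,058.38

Ordinary annuity of 52 payments, first payment at period 48.
Periodic rate r = 0.042/4 per quarter; n is counted in quarters.
The ordinary-annuity PV formula values the stream one period before the first payment (period 47); discount that back 47 periods:
PV₀ = 7,780 × [1 − (1+r)^−52] / r × (1+r)^−47 = A$190,058.38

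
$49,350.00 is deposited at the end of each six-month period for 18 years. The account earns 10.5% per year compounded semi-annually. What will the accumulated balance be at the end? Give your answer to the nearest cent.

This is an ordinary annuity: 36 deposits of $49,350.00 at the end of each six-month period.
Periodic rate r = 0.105/2 per half-year; n is counted in half-years.
FV = PMT × [((1+r)^n − 1)/r] = 49,350 × [(1+r)^36 − 1] / r = $4,990,941.17

$4,990,941.17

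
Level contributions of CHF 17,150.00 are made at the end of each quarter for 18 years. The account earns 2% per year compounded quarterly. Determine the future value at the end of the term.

CHF 1,481,911.88

This is an ordinary annuity: 72 deposits of CHF 17,150.00 at the end of each quarter.
Periodic rate r = 0.02/4 per quarter; n is counted in quarters.
FV = PMT × [((1+r)^n − 1)/r] = 17,150 × [(1+r)^72 − 1] / r = CHF 1,481,911.88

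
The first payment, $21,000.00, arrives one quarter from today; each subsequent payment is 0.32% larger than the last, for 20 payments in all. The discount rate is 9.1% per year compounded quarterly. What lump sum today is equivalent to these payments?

$343,983.24

Periodic rate r = 0.091/4 per quarter; n is counted in quarters.
Growing ordinary annuity: PV = PMT₁ × [1 − ((1+g)/(1+r))^n] / (r − g) = 21,000 × [1 − ((1+0.0032)/(1+r))^20] / (r − 0.0032) = $343,983.24.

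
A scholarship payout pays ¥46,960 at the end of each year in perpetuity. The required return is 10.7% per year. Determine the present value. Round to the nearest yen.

Periodic rate r = 0.107 per year.
Level perpetuity: PV = PMT / r = 46,960 / (0.107) = ¥438,879.

¥438,879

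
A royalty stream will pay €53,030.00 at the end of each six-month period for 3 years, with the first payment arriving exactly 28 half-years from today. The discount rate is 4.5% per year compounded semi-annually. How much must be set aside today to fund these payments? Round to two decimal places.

Ordinary annuity of 6 payments, first payment at period 28.
Periodic rate r = 0.045/2 per half-year; n is counted in half-years.
The ordinary-annuity PV formula values the stream one period before the first payment (period 27); discount that back 27 periods:
PV₀ = 53,030 × [1 − (1+r)^−6] / r × (1+r)^−27 = €161,530.76

€161,530.76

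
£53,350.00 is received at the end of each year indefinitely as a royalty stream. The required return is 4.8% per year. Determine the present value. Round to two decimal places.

£1,111,458.33

Periodic rate r = 0.048 per year.
Level perpetuity: PV = PMT / r = 53,350 / (0.048) = £1,111,458.33.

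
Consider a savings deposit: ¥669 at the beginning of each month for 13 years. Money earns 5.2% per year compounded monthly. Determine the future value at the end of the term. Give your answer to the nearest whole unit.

¥149,337

This is an annuity due: 156 deposits of ¥669 at the beginning of each month.
Periodic rate r = 0.052/12 per month; n is counted in months.
FV = PMT × [((1+r)^n − 1)/r] × (1+r) = 669 × [(1+r)^156 − 1] / r × (1+r) = ¥149,337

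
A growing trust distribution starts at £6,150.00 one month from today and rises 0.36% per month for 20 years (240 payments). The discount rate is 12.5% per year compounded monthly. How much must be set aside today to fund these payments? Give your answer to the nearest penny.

Periodic rate r = 0.125/12 per month; n is counted in months.
Growing ordinary annuity: PV = PMT₁ × [1 − ((1+g)/(1+r))^n] / (r − g) = 6,150 × [1 − ((1+0.0036)/(1+r))^240] / (r − 0.0036) = £724,479.22.

£724,479.22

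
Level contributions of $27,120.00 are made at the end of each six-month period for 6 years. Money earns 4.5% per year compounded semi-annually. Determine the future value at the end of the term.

$368,892.25

This is an ordinary annuity: 12 deposits of $27,120.00 at the end of each six-month period.
Periodic rate r = 0.045/2 per half-year; n is counted in half-years.
FV = PMT × [((1+r)^n − 1)/r] = 27,120 × [(1+r)^12 − 1] / r = $368,892.25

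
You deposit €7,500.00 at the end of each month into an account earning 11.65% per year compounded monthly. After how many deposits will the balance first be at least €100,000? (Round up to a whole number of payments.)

Periodic rate r = 0.1165/12 per month; n is counted in months.
Ordinary annuity FV: 100,000 = 7,500 × [((1+r)^n − 1)/r].
(1+r)^n = 1 + 100,000 × r / 7,500, so n = ln(1 + 100,000·r/7,500) / ln(1+r) = 12.60.
Round up to a whole number of payments: n = 13.

13 payments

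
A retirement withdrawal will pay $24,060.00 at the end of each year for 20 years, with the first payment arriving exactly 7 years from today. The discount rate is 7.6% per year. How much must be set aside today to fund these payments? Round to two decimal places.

$156,852.66

Ordinary annuity of 20 payments, first payment at period 7.
Periodic rate r = 0.076 per year.
The ordinary-annuity PV formula values the stream one period before the first payment (period 6); discount that back 6 periods:
PV₀ = 24,060 × [1 − (1+r)^−20] / r × (1+r)^−6 = $156,852.66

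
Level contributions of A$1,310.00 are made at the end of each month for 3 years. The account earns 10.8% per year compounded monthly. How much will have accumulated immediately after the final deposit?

A$55,404.98

This is an ordinary annuity: 36 deposits of A$1,310.00 at the end of each month.
Periodic rate r = 0.108/12 per month; n is counted in months.
FV = PMT × [((1+r)^n − 1)/r] = 1,310 × [(1+r)^36 − 1] / r = A$55,404.98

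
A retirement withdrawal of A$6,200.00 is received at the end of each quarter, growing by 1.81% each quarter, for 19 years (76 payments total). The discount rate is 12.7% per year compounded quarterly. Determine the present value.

A$289,141.00

Periodic rate r = 0.127/4 per quarter; n is counted in quarters.
Growing ordinary annuity: PV = PMT₁ × [1 − ((1+g)/(1+r))^n] / (r − g) = 6,200 × [1 − ((1+0.0181)/(1+r))^76] / (r − 0.0181) = A$289,141.00.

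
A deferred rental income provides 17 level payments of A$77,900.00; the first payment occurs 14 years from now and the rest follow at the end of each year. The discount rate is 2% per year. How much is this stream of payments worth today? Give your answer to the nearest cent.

Ordinary annuity of 17 payments, first payment at period 14.
Periodic rate r = 0.02 per year.
The ordinary-annuity PV formula values the stream one period before the first payment (period 13); discount that back 13 periods:
PV₀ = 77,900 × [1 − (1+r)^−17] / r × (1+r)^−13 = A$860,645.57

A$860,645.57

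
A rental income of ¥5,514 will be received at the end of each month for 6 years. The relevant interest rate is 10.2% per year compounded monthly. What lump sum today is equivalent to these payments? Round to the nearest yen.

¥296,024

This is an ordinary annuity: 72 payments of ¥5,514 at the end of each month.
Periodic rate r = 0.102/12 per month; n is counted in months.
PV = PMT × [(1 − (1+r)^−n)/r] = 5,514 × [1 − (1+r)^−72] / r = ¥296,024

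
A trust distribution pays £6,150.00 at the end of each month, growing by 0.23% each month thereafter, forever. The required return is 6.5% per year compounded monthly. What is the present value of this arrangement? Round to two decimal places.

£1,973,262.03

Periodic rate r = 0.065/12 per month.
Growing perpetuity (Gordon): PV = PMT₁ / (r − g) = 6,150 / (r − 0.0023) = £1,973,262.03.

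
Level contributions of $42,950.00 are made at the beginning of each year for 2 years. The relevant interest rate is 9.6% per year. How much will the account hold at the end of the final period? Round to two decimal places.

$98,665.43

This is an annuity due: 2 deposits of $42,950.00 at the beginning of each year.
Periodic rate r = 0.096 per year.
FV = PMT × [((1+r)^n − 1)/r] × (1+r) = 42,950 × [(1+r)^2 − 1] / r × (1+r) = $98,665.43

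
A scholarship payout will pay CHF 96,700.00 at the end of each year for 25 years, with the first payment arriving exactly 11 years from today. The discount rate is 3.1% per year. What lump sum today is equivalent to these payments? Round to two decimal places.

Ordinary annuity of 25 payments, first payment at period 11.
Periodic rate r = 0.031 per year.
The ordinary-annuity PV formula values the stream one period before the first payment (period 10); discount that back 10 periods:
PV₀ = 96,700 × [1 − (1+r)^−25] / r × (1+r)^−10 = CHF 1,227,130.27

CHF 1,227,130.27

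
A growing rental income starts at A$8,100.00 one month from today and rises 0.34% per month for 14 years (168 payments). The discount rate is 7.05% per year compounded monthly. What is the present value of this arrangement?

A$1,109,193.64

Periodic rate r = 0.0705/12 per month; n is counted in months.
Growing ordinary annuity: PV = PMT₁ × [1 − ((1+g)/(1+r))^n] / (r − g) = 8,100 × [1 − ((1+0.0034)/(1+r))^168] / (r − 0.0034) = A$1,109,193.64.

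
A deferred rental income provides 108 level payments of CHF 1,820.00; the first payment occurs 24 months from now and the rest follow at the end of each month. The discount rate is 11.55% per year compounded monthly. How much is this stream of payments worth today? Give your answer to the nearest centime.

CHF 97,787.43

Ordinary annuity of 108 payments, first payment at period 24.
Periodic rate r = 0.1155/12 per month; n is counted in months.
The ordinary-annuity PV formula values the stream one period before the first payment (period 23); discount that back 23 periods:
PV₀ = 1,820 × [1 − (1+r)^−108] / r × (1+r)^−23 = CHF 97,787.43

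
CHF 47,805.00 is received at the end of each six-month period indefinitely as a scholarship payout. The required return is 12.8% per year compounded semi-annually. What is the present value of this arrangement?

CHF 746,953.12

Periodic rate r = 0.128/2 per half-year.
Level perpetuity: PV = PMT / r = 47,805 / (0.128/2) = CHF 746,953.12.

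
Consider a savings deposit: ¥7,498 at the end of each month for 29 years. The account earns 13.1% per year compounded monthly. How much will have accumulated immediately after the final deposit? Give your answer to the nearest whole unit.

¥29,360,049

This is an ordinary annuity: 348 deposits of ¥7,498 at the end of each month.
Periodic rate r = 0.131/12 per month; n is counted in months.
FV = PMT × [((1+r)^n − 1)/r] = 7,498 × [(1+r)^348 − 1] / r = ¥29,360,049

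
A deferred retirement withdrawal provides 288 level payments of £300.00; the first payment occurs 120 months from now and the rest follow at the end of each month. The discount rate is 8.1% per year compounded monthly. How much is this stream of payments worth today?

£17,083.69

Ordinary annuity of 288 payments, first payment at period 120.
Periodic rate r = 0.081/12 per month; n is counted in months.
The ordinary-annuity PV formula values the stream one period before the first payment (period 119); discount that back 119 periods:
PV₀ = 300 × [1 − (1+r)^−288] / r × (1+r)^−119 = £17,083.69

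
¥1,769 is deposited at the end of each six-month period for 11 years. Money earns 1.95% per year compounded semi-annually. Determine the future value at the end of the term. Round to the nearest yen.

This is an ordinary annuity: 22 deposits of ¥1,769 at the end of each six-month period.
Periodic rate r = 0.0195/2 per half-year; n is counted in half-years.
FV = PMT × [((1+r)^n − 1)/r] = 1,769 × [(1+r)^22 − 1] / r = ¥43,174

¥43,174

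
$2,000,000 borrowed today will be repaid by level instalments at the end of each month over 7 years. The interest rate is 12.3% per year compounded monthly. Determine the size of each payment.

Level ordinary annuity; solve PV = PMT × [(1 − (1+r)^−n)/r] for PMT.
Periodic rate r = 0.123/12 per month; n is counted in months.
With n = 84: PMT = 2,000,000 / ([(1 − (1+r)^−n)/r]) = $35,627.14

$35,627.14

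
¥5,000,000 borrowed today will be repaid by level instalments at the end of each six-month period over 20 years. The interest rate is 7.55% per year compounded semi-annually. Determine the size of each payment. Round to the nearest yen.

¥244,222

Level ordinary annuity; solve PV = PMT × [(1 − (1+r)^−n)/r] for PMT.
Periodic rate r = 0.0755/2 per half-year; n is counted in half-years.
With n = 40: PMT = 5,000,000 / ([(1 − (1+r)^−n)/r]) = ¥244,222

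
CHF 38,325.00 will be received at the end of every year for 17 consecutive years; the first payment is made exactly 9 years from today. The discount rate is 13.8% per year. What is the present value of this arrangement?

Ordinary annuity of 17 payments, first payment at period 9.
Periodic rate r = 0.138 per year.
The ordinary-annuity PV formula values the stream one period before the first payment (period 8); discount that back 8 periods:
PV₀ = 38,325 × [1 − (1+r)^−17] / r × (1+r)^−8 = CHF 87,767.65

CHF 87,767.65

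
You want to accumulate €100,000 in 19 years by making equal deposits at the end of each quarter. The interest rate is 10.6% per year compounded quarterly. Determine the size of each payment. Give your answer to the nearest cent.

€420.68

Level ordinary annuity; solve FV = PMT × [((1+r)^n − 1)/r] for PMT.
Periodic rate r = 0.106/4 per quarter; n is counted in quarters.
With n = 76: PMT = 100,000 / ([((1+r)^n − 1)/r]) = €420.68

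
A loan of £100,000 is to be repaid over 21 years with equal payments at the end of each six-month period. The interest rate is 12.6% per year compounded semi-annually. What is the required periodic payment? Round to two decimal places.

Level ordinary annuity; solve PV = PMT × [(1 − (1+r)^−n)/r] for PMT.
Periodic rate r = 0.126/2 per half-year; n is counted in half-years.
With n = 42: PMT = 100,000 / ([(1 − (1+r)^−n)/r]) = £6,824.41

£6,824.41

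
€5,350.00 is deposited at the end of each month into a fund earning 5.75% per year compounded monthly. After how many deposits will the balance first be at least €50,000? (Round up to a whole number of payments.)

Periodic rate r = 0.0575/12 per month; n is counted in months.
Ordinary annuity FV: 50,000 = 5,350 × [((1+r)^n − 1)/r].
(1+r)^n = 1 + 50,000 × r / 5,350, so n = ln(1 + 50,000·r/5,350) / ln(1+r) = 9.16.
Round up to a whole number of payments: n = 10.

10 payments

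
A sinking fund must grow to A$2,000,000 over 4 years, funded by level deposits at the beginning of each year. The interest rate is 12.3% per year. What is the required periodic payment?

Level annuity due; solve FV = PMT × [((1+r)^n − 1)/r] × (1+r) for PMT.
Periodic rate r = 0.123 per year.
With n = 4: PMT = 2,000,000 / ([((1+r)^n − 1)/r] × (1+r)) = A$371,000.85

A$371,000.85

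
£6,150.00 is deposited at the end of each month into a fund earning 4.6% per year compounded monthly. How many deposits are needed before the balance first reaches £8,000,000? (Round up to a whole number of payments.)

Periodic rate r = 0.046/12 per month; n is counted in months.
Ordinary annuity FV: 8,000,000 = 6,150 × [((1+r)^n − 1)/r].
(1+r)^n = 1 + 8,000,000 × r / 6,150, so n = ln(1 + 8,000,000·r/6,150) / ln(1+r) = 467.72.
Round up to a whole number of payments: n = 468.

468 payments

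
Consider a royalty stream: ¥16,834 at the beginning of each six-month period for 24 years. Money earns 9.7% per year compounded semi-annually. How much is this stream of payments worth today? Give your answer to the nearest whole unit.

¥326,453

This is an annuity due: 48 payments of ¥16,834 at the beginning of each six-month period.
Periodic rate r = 0.097/2 per half-year; n is counted in half-years.
PV = PMT × [(1 − (1+r)^−n)/r] × (1+r) = 16,834 × [1 − (1+r)^−48] / r × (1+r) = ¥326,453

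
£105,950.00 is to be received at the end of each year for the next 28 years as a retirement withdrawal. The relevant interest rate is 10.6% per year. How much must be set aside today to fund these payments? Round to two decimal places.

This is an ordinary annuity: 28 payments of £105,950.00 at the end of each year.
Periodic rate r = 0.106 per year.
PV = PMT × [(1 − (1+r)^−n)/r] = 105,950 × [1 − (1+r)^−28] / r = £940,009.86

£940,009.86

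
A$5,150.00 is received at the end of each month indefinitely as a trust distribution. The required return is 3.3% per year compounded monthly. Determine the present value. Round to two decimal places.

A$1,872,727.27

Periodic rate r = 0.033/12 per month.
Level perpetuity: PV = PMT / r = 5,150 / (0.033/12) = A$1,872,727.27.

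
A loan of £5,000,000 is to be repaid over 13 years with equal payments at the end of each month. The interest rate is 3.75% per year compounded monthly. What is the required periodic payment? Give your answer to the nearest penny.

£40,545.12

Level ordinary annuity; solve PV = PMT × [(1 − (1+r)^−n)/r] for PMT.
Periodic rate r = 0.0375/12 per month; n is counted in months.
With n = 156: PMT = 5,000,000 / ([(1 − (1+r)^−n)/r]) = £40,545.12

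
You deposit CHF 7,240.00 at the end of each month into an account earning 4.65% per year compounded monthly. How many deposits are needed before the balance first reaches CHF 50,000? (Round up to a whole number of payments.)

7 payments

Periodic rate r = 0.0465/12 per month; n is counted in months.
Ordinary annuity FV: 50,000 = 7,240 × [((1+r)^n − 1)/r].
(1+r)^n = 1 + 50,000 × r / 7,240, so n = ln(1 + 50,000·r/7,240) / ln(1+r) = 6.83.
Round up to a whole number of payments: n = 7.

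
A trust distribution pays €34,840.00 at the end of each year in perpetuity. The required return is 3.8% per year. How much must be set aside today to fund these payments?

Periodic rate r = 0.038 per year.
Level perpetuity: PV = PMT / r = 34,840 / (0.038) = €916,842.11.

€916,842.11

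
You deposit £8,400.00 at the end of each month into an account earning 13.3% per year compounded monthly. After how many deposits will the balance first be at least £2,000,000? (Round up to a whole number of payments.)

118 payments

Periodic rate r = 0.133/12 per month; n is counted in months.
Ordinary annuity FV: 2,000,000 = 8,400 × [((1+r)^n − 1)/r].
(1+r)^n = 1 + 2,000,000 × r / 8,400, so n = ln(1 + 2,000,000·r/8,400) / ln(1+r) = 117.19.
Round up to a whole number of payments: n = 118.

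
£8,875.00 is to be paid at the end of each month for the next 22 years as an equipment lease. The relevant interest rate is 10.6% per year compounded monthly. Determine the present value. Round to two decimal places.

£906,153.52

This is an ordinary annuity: 264 payments of £8,875.00 at the end of each month.
Periodic rate r = 0.106/12 per month; n is counted in months.
PV = PMT × [(1 − (1+r)^−n)/r] = 8,875 × [1 − (1+r)^−264] / r = £906,153.52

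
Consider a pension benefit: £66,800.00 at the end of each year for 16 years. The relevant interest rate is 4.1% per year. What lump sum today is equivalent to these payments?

£772,662.64

This is an ordinary annuity: 16 payments of £66,800.00 at the end of each year.
Periodic rate r = 0.041 per year.
PV = PMT × [(1 − (1+r)^−n)/r] = 66,800 × [1 − (1+r)^−16] / r = £772,662.64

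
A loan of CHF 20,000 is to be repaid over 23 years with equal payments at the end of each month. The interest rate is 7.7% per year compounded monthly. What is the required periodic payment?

Level ordinary annuity; solve PV = PMT × [(1 − (1+r)^−n)/r] for PMT.
Periodic rate r = 0.077/12 per month; n is counted in months.
With n = 276: PMT = 20,000 / ([(1 − (1+r)^−n)/r]) = CHF 154.83

CHF 154.83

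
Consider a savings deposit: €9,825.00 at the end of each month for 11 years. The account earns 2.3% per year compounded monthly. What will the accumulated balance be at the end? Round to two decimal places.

This is an ordinary annuity: 132 deposits of €9,825.00 at the end of each month.
Periodic rate r = 0.023/12 per month; n is counted in months.
FV = PMT × [((1+r)^n − 1)/r] = 9,825 × [(1+r)^132 − 1] / r = €1,474,116.28

€1,474,116.28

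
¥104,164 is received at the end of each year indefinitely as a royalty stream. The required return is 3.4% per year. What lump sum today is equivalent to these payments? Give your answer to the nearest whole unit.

¥3,063,647

Periodic rate r = 0.034 per year.
Level perpetuity: PV = PMT / r = 104,164 / (0.034) = ¥3,063,647.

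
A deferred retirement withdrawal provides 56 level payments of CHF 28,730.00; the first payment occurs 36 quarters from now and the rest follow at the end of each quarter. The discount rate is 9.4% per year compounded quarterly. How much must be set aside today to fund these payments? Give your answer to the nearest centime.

Ordinary annuity of 56 payments, first payment at period 36.
Periodic rate r = 0.094/4 per quarter; n is counted in quarters.
The ordinary-annuity PV formula values the stream one period before the first payment (period 35); discount that back 35 periods:
PV₀ = 28,730 × [1 − (1+r)^−56] / r × (1+r)^−35 = CHF 394,578.28

CHF 394,578.28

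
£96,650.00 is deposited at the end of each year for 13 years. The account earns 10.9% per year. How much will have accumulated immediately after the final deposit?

£2,516,486.98

This is an ordinary annuity: 13 deposits of £96,650.00 at the end of each year.
Periodic rate r = 0.109 per year.
FV = PMT × [((1+r)^n − 1)/r] = 96,650 × [(1+r)^13 − 1] / r = £2,516,486.98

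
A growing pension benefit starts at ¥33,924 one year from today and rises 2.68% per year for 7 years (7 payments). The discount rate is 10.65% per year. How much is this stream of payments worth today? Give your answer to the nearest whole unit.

¥173,420

Periodic rate r = 0.1065 per year.
Growing ordinary annuity: PV = PMT₁ × [1 − ((1+g)/(1+r))^n] / (r − g) = 33,924 × [1 − ((1+0.0268)/(1+r))^7] / (r − 0.0268) = ¥173,420.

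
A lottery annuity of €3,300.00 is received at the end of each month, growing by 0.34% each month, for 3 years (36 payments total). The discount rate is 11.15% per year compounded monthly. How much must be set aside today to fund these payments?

€106,440.60

Periodic rate r = 0.1115/12 per month; n is counted in months.
Growing ordinary annuity: PV = PMT₁ × [1 − ((1+g)/(1+r))^n] / (r − g) = 3,300 × [1 − ((1+0.0034)/(1+r))^36] / (r − 0.0034) = €106,440.60.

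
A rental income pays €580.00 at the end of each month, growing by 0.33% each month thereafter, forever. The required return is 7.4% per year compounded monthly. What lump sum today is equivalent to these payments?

Periodic rate r = 0.074/12 per month.
Growing perpetuity (Gordon): PV = PMT₁ / (r − g) = 580 / (r − 0.0033) = €202,325.58.

€202,325.58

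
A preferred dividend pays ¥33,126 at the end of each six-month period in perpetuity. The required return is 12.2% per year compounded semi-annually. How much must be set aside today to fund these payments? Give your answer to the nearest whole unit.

¥543,049

Periodic rate r = 0.122/2 per half-year.
Level perpetuity: PV = PMT / r = 33,126 / (0.122/2) = ¥543,049.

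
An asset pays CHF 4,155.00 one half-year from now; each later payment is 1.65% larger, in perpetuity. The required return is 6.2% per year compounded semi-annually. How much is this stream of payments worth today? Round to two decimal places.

Periodic rate r = 0.062/2 per half-year.
Growing perpetuity (Gordon): PV = PMT₁ / (r − g) = 4,155 / (r − 0.0165) = CHF 286,551.72.

CHF 286,551.72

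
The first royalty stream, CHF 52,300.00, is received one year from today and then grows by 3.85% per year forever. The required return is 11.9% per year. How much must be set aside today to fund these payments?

CHF 649,689.44

Periodic rate r = 0.119 per year.
Growing perpetuity (Gordon): PV = PMT₁ / (r − g) = 52,300 / (r − 0.0385) = CHF 649,689.44.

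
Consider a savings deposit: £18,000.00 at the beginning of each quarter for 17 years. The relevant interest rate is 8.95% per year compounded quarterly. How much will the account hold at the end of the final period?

£2,881,050.98

This is an annuity due: 68 deposits of £18,000.00 at the beginning of each quarter.
Periodic rate r = 0.0895/4 per quarter; n is counted in quarters.
FV = PMT × [((1+r)^n − 1)/r] × (1+r) = 18,000 × [(1+r)^68 − 1] / r × (1+r) = £2,881,050.98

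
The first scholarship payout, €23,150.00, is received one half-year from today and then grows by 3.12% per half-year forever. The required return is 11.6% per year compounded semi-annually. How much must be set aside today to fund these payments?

Periodic rate r = 0.116/2 per half-year.
Growing perpetuity (Gordon): PV = PMT₁ / (r − g) = 23,150 / (r − 0.0312) = €863,805.97.

€863,805.97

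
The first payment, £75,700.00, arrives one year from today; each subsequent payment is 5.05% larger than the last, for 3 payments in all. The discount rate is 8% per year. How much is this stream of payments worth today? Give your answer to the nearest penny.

Periodic rate r = 0.08 per year.
Growing ordinary annuity: PV = PMT₁ × [1 − ((1+g)/(1+r))^n] / (r − g) = 75,700 × [1 − ((1+0.0505)/(1+r))^3] / (r − 0.0505) = £204,586.38.

£204,586.38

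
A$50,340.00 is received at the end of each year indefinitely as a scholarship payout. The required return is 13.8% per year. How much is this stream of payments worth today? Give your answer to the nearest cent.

A$364,782.61

Periodic rate r = 0.138 per year.
Level perpetuity: PV = PMT / r = 50,340 / (0.138) = A$364,782.61.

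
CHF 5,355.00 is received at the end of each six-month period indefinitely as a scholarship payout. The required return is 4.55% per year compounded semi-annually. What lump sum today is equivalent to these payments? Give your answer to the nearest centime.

CHF 235,384.62

Periodic rate r = 0.0455/2 per half-year.
Level perpetuity: PV = PMT / r = 5,355 / (0.0455/2) = CHF 235,384.62.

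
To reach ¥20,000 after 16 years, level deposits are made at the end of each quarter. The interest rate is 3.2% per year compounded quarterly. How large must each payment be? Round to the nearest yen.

Level ordinary annuity; solve FV = PMT × [((1+r)^n − 1)/r] for PMT.
Periodic rate r = 0.032/4 per quarter; n is counted in quarters.
With n = 64: PMT = 20,000 / ([((1+r)^n − 1)/r]) = ¥241

¥241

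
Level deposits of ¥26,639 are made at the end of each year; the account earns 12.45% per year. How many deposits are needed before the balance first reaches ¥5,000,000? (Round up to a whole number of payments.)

28 payments

Periodic rate r = 0.1245 per year.
Ordinary annuity FV: 5,000,000 = 26,639 × [((1+r)^n − 1)/r].
(1+r)^n = 1 + 5,000,000 × r / 26,639, so n = ln(1 + 5,000,000·r/26,639) / ln(1+r) = 27.21.
Round up to a whole number of payments: n = 28.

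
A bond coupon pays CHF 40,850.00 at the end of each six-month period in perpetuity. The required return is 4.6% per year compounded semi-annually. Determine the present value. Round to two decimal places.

Periodic rate r = 0.046/2 per half-year.
Level perpetuity: PV = PMT / r = 40,850 / (0.046/2) = CHF 1,776,086.96.

CHF 1,776,086.96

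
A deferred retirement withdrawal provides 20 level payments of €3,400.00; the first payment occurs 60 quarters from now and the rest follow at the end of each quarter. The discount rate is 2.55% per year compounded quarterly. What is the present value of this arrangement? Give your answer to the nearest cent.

€43,751.36

Ordinary annuity of 20 payments, first payment at period 60.
Periodic rate r = 0.0255/4 per quarter; n is counted in quarters.
The ordinary-annuity PV formula values the stream one period before the first payment (period 59); discount that back 59 periods:
PV₀ = 3,400 × [1 − (1+r)^−20] / r × (1+r)^−59 = €43,751.36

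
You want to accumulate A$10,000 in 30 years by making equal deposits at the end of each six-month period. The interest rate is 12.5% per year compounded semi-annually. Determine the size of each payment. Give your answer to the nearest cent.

Level ordinary annuity; solve FV = PMT × [((1+r)^n − 1)/r] for PMT.
Periodic rate r = 0.125/2 per half-year; n is counted in half-years.
With n = 60: PMT = 10,000 / ([((1+r)^n − 1)/r]) = A$16.89

A$16.89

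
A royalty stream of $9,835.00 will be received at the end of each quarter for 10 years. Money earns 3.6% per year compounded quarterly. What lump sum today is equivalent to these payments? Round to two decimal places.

$329,143.87

This is an ordinary annuity: 40 payments of $9,835.00 at the end of each quarter.
Periodic rate r = 0.036/4 per quarter; n is counted in quarters.
PV = PMT × [(1 − (1+r)^−n)/r] = 9,835 × [1 − (1+r)^−40] / r = $329,143.87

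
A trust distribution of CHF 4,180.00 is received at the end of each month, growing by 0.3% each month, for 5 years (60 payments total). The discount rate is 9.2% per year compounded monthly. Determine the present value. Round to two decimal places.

Periodic rate r = 0.092/12 per month; n is counted in months.
Growing ordinary annuity: PV = PMT₁ × [1 − ((1+g)/(1+r))^n] / (r − g) = 4,180 × [1 − ((1+0.003)/(1+r))^60] / (r − 0.003) = CHF 217,742.01.

CHF 217,742.01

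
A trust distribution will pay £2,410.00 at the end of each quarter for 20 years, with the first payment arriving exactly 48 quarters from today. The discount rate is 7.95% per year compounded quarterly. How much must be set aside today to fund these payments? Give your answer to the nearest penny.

£38,124.58

Ordinary annuity of 80 payments, first payment at period 48.
Periodic rate r = 0.0795/4 per quarter; n is counted in quarters.
The ordinary-annuity PV formula values the stream one period before the first payment (period 47); discount that back 47 periods:
PV₀ = 2,410 × [1 − (1+r)^−80] / r × (1+r)^−47 = £38,124.58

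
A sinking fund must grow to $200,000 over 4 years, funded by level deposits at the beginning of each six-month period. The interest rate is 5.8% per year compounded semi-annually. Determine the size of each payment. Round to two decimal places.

Level annuity due; solve FV = PMT × [((1+r)^n − 1)/r] × (1+r) for PMT.
Periodic rate r = 0.058/2 per half-year; n is counted in half-years.
With n = 8: PMT = 200,000 / ([((1+r)^n − 1)/r] × (1+r)) = $21,935.10

$21,935.10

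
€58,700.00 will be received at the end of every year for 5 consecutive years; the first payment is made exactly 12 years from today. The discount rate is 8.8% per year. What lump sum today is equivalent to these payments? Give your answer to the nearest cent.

Ordinary annuity of 5 payments, first payment at period 12.
Periodic rate r = 0.088 per year.
The ordinary-annuity PV formula values the stream one period before the first payment (period 11); discount that back 11 periods:
PV₀ = 58,700 × [1 − (1+r)^−5] / r × (1+r)^−11 = €90,758.67

€90,758.67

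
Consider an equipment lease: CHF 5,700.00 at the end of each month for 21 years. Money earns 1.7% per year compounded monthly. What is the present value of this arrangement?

CHF 1,207,262.78

This is an ordinary annuity: 252 payments of CHF 5,700.00 at the end of each month.
Periodic rate r = 0.017/12 per month; n is counted in months.
PV = PMT × [(1 − (1+r)^−n)/r] = 5,700 × [1 − (1+r)^−252] / r = CHF 1,207,262.78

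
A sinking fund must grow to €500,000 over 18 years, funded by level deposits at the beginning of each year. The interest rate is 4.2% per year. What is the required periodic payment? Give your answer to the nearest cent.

€18,369.86

Level annuity due; solve FV = PMT × [((1+r)^n − 1)/r] × (1+r) for PMT.
Periodic rate r = 0.042 per year.
With n = 18: PMT = 500,000 / ([((1+r)^n − 1)/r] × (1+r)) = €18,369.86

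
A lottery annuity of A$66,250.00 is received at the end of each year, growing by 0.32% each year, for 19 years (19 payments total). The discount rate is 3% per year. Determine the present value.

Periodic rate r = 0.03 per year.
Growing ordinary annuity: PV = PMT₁ × [1 − ((1+g)/(1+r))^n] / (r − g) = 66,250 × [1 − ((1+0.0032)/(1+r))^19] / (r − 0.0032) = A$974,032.34.

A$974,032.34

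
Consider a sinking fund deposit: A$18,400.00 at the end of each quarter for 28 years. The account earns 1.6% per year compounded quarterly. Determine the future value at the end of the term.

This is an ordinary annuity: 112 deposits of A$18,400.00 at the end of each quarter.
Periodic rate r = 0.016/4 per quarter; n is counted in quarters.
FV = PMT × [((1+r)^n − 1)/r] = 18,400 × [(1+r)^112 − 1] / r = A$2,593,390.98

A$2,593,390.98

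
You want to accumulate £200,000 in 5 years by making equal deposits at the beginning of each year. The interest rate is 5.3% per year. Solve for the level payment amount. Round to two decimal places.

Level annuity due; solve FV = PMT × [((1+r)^n − 1)/r] × (1+r) for PMT.
Periodic rate r = 0.053 per year.
With n = 5: PMT = 200,000 / ([((1+r)^n − 1)/r] × (1+r)) = £34,167.82

£34,167.82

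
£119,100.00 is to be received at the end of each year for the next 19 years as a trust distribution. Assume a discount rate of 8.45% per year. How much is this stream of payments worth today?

£1,107,685.35

This is an ordinary annuity: 19 payments of £119,100.00 at the end of each year.
Periodic rate r = 0.0845 per year.
PV = PMT × [(1 − (1+r)^−n)/r] = 119,100 × [1 − (1+r)^−19] / r = £1,107,685.35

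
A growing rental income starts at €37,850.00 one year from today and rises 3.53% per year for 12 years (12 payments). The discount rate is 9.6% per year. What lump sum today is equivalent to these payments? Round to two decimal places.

€308,823.43

Periodic rate r = 0.096 per year.
Growing ordinary annuity: PV = PMT₁ × [1 − ((1+g)/(1+r))^n] / (r − g) = 37,850 × [1 − ((1+0.0353)/(1+r))^12] / (r − 0.0353) = €308,823.43.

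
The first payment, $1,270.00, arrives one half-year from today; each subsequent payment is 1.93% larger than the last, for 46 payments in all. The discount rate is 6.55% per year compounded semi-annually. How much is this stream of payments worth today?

Periodic rate r = 0.0655/2 per half-year; n is counted in half-years.
Growing ordinary annuity: PV = PMT₁ × [1 − ((1+g)/(1+r))^n] / (r − g) = 1,270 × [1 − ((1+0.0193)/(1+r))^46] / (r − 0.0193) = $42,758.94.

$42,758.94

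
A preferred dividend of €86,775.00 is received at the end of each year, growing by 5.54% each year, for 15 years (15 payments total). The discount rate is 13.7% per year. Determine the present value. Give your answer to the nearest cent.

€715,439.47

Periodic rate r = 0.137 per year.
Growing ordinary annuity: PV = PMT₁ × [1 − ((1+g)/(1+r))^n] / (r − g) = 86,775 × [1 − ((1+0.0554)/(1+r))^15] / (r − 0.0554) = €715,439.47.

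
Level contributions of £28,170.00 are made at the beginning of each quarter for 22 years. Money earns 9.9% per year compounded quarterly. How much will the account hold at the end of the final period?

This is an annuity due: 88 deposits of £28,170.00 at the beginning of each quarter.
Periodic rate r = 0.099/4 per quarter; n is counted in quarters.
FV = PMT × [((1+r)^n − 1)/r] × (1+r) = 28,170 × [(1+r)^88 − 1] / r × (1+r) = £8,861,482.40

£8,861,482.40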